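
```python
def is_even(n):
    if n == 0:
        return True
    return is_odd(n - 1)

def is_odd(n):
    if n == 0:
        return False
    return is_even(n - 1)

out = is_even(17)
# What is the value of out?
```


is_even(17)
= is_odd(16)
= is_even(15)
= is_odd(14)
= is_even(13)
= is_odd(12)
= is_even(11)
= is_odd(10)
= is_even(9)
= is_odd(8)
= is_even(7)
= is_odd(6)
= is_even(5)
= is_odd(4)
= is_even(3)
= is_odd(2)
= is_even(1)
= is_odd(0)
n == 0: return False
= False


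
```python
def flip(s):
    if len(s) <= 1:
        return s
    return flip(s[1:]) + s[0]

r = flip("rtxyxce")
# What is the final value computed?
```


flip("rtxyxce")
= flip("txyxce") + "r"
= flip("xyxce") + "t" + "r"
= flip("yxce") + "x" + "t" + "r"
= flip("xce") + "y" + "x" + "t" + "r"
= flip("ce") + "x" + "y" + "x" + "t" + "r"
= flip("e") + "c" + "x" + "y" + "x" + "t" + "r"
= "e" + "c" + "x" + "y" + "x" + "t" + "r"
= "ecxyxtr"


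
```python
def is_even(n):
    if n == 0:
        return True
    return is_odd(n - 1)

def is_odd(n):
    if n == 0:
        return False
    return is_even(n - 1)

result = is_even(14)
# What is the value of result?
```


is_even(14)
= is_odd(13)
= is_even(12)
= is_odd(11)
= is_even(10)
= is_odd(9)
= is_even(8)
= is_odd(7)
= is_even(6)
= is_odd(5)
= is_even(4)
= is_odd(3)
= is_even(2)
= is_odd(1)
= is_even(0)
n == 0: return True
= True


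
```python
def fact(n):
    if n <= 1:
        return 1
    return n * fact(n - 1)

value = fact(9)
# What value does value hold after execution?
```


fact(9)
= 9 * fact(8)
= 9 * 8 * fact(7)
= 9 * 8 * 7 * fact(6)
= 9 * 8 * 7 * 6 * fact(5)
= 9 * 8 * 7 * 6 * 5 * fact(4)
= 9 * 8 * 7 * 6 * 5 * 4 * fact(3)
= 9 * 8 * 7 * 6 * 5 * 4 * 3 * fact(2)
= 9 * 8 * 7 * 6 * 5 * 4 * 3 * 2 * fact(1)
= 9 * 8 * 7 * 6 * 5 * 4 * 3 * 2 * 1
= 362880


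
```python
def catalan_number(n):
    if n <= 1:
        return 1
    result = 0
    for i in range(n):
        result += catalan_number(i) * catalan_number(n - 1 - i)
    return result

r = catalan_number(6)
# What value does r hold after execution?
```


catalan_number(6)
= sum of catalan_number(i) * catalan_number(6-1-i) for i in 0..5
First compute sub-values bottom-up:
  catalan_number(0) = 1, catalan_number(1) = 1
  catalan_number(2) = 1*1 + 1*1 = 2
  catalan_number(3) = 1*2 + 1*1 + 2*1 = 5
  catalan_number(4) = 1*5 + 1*2 + 2*1 + 5*1 = 14
  catalan_number(5) = 1*14 + 1*5 + 2*2 + 5*1 + 14*1 = 42
Now catalan_number(6):
  catalan_number(0)*catalan_number(5) = 1*42 = 42
  catalan_number(1)*catalan_number(4) = 1*14 = 14
  catalan_number(2)*catalan_number(3) = 2*5 = 10
  catalan_number(3)*catalan_number(2) = 5*2 = 10
  catalan_number(4)*catalan_number(1) = 14*1 = 14
  catalan_number(5)*catalan_number(0) = 42*1 = 42
= 42 + 14 + 10 + 10 + 14 + 42
= 132


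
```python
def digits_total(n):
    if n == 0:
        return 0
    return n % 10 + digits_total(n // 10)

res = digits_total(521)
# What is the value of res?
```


digits_total(521)
= 1 + digits_total(52)
= 1 + 2 + digits_total(5)
= 1 + 2 + 5 + digits_total(0)
= 1 + 2 + 5 + 0
= 8


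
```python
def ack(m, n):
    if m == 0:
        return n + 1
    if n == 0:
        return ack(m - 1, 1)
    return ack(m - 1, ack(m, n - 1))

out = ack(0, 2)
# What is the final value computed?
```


ack(0, 2)
m == 0: return 2 + 1 = 3
= 3


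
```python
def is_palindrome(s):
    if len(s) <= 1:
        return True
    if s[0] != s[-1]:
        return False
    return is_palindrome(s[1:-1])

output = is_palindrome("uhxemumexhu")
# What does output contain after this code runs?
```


is_palindrome("uhxemumexhu")
"uhxemumexhu": s[0]='u' == s[-1]='u' -> is_palindrome("hxemumexh")
"hxemumexh": s[0]='h' == s[-1]='h' -> is_palindrome("xemumex")
"xemumex": s[0]='x' == s[-1]='x' -> is_palindrome("emume")
"emume": s[0]='e' == s[-1]='e' -> is_palindrome("mum")
"mum": s[0]='m' == s[-1]='m' -> is_palindrome("u")
"u": len <= 1 -> True
= True


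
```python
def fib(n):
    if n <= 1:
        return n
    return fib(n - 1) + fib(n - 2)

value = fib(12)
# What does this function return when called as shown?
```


fib(12)
= fib(11) + fib(10)
= (fib(10) + fib(9)) + fib(10)
Computing bottom-up: fib(0)=0, fib(1)=1, fib(2)=1, fib(3)=2, fib(4)=3, fib(5)=5, fib(6)=8, fib(7)=13, fib(8)=21, fib(9)=34, fib(10)=55, fib(11)=89, fib(12)=144
= 144


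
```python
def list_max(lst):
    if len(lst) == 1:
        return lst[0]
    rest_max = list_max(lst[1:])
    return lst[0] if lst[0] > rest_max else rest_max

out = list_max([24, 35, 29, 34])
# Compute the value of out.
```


list_max([24, 35, 29, 34])
= compare 24 with list_max([35, 29, 34])
= compare 35 with list_max([29, 34])
= compare 29 with list_max([34])
Base: list_max([34]) = 34
compare 29 with 34: max = 34
compare 35 with 34: max = 35
compare 24 with 35: max = 35
= 35


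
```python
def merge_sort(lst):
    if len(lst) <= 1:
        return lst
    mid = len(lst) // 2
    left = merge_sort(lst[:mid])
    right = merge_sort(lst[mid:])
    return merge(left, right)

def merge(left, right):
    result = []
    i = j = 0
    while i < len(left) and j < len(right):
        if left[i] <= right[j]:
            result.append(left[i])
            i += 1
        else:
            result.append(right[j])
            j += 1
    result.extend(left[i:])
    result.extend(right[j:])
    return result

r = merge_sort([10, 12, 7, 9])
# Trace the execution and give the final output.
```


merge_sort([10, 12, 7, 9])
Split into [10, 12] and [7, 9]
Left sorted: [10, 12]
Right sorted: [7, 9]
Merge [10, 12] and [7, 9]
= [7, 9, 10, 12]


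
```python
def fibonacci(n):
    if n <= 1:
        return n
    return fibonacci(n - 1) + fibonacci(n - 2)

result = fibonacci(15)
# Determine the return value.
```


fibonacci(15)
= fibonacci(14) + fibonacci(13)
= (fibonacci(13) + fibonacci(12)) + fibonacci(13)
Computing bottom-up: fibonacci(0)=0, fibonacci(1)=1, fibonacci(2)=1, fibonacci(3)=2, fibonacci(4)=3, fibonacci(5)=5, fibonacci(6)=8, fibonacci(7)=13, fibonacci(8)=21, fibonacci(9)=34, fibonacci(10)=55, fibonacci(11)=89, fibonacci(12)=144, fibonacci(13)=233, fibonacci(14)=377, fibonacci(15)=610
= 610


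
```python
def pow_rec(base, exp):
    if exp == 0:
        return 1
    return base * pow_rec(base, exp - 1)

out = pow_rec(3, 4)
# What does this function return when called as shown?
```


pow_rec(3, 4)
= 3 * pow_rec(3, 3)
= 3 * 3 * pow_rec(3, 2)
= 3 * 3 * 3 * pow_rec(3, 1)
= 3 * 3 * 3 * 3 * pow_rec(3, 0)
= 3 * 3 * 3 * 3 * 1
= 81


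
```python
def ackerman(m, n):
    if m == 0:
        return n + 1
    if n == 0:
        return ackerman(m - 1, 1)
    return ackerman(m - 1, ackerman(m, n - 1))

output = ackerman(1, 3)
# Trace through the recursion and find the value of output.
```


ackerman(1, 3)
= ackerman(0, ackerman(1, 2))
First compute ackerman(1, 2) = 4
= ackerman(0, 4)
= 5


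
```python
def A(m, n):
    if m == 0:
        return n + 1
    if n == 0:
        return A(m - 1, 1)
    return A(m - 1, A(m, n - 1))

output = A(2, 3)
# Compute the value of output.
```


A(2, 3)
= A(1, A(2, 2))
First compute A(2, 2) = 7
= A(1, 7)
= 9


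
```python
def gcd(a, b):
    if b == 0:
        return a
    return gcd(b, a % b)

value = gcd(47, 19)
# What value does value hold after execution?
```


gcd(47, 19)
= gcd(19, 47 % 19) = gcd(19, 9)
= gcd(9, 19 % 9) = gcd(9, 1)
= gcd(1, 9 % 1) = gcd(1, 0)
b == 0, return a = 1


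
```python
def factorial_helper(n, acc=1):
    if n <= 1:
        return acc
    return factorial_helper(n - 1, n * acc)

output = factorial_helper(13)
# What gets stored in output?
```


factorial_helper(13, 1)
= factorial_helper(12, 13 * 1) = factorial_helper(12, 13)
= factorial_helper(11, 12 * 13) = factorial_helper(11, 156)
= factorial_helper(10, 11 * 156) = factorial_helper(10, 1716)
= factorial_helper(9, 10 * 1716) = factorial_helper(9, 17160)
= factorial_helper(8, 9 * 17160) = factorial_helper(8, 154440)
= factorial_helper(7, 8 * 154440) = factorial_helper(7, 1235520)
= factorial_helper(6, 7 * 1235520) = factorial_helper(6, 8648640)
= factorial_helper(5, 6 * 8648640) = factorial_helper(5, 51891840)
= factorial_helper(4, 5 * 51891840) = factorial_helper(4, 259459200)
= factorial_helper(3, 4 * 259459200) = factorial_helper(3, 1037836800)
= factorial_helper(2, 3 * 1037836800) = factorial_helper(2, 3113510400)
= factorial_helper(1, 2 * 3113510400) = factorial_helper(1, 6227020800)
n <= 1, return acc = 6227020800


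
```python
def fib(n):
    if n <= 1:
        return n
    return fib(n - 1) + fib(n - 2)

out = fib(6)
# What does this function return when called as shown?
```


fib(6)
= fib(5) + fib(4)
= (fib(4) + fib(3)) + fib(4)
Computing bottom-up: fib(0)=0, fib(1)=1, fib(2)=1, fib(3)=2, fib(4)=3, fib(5)=5, fib(6)=8
= 8


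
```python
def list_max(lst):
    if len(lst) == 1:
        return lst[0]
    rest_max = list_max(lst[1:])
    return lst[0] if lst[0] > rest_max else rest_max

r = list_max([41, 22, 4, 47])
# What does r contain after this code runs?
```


list_max([41, 22, 4, 47])
= compare 41 with list_max([22, 4, 47])
= compare 22 with list_max([4, 47])
= compare 4 with list_max([47])
Base: list_max([47]) = 47
compare 4 with 47: max = 47
compare 22 with 47: max = 47
compare 41 with 47: max = 47
= 47


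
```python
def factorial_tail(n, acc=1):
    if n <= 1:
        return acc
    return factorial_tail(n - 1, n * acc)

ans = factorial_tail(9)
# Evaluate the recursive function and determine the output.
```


factorial_tail(9, 1)
= factorial_tail(8, 9 * 1) = factorial_tail(8, 9)
= factorial_tail(7, 8 * 9) = factorial_tail(7, 72)
= factorial_tail(6, 7 * 72) = factorial_tail(6, 504)
= factorial_tail(5, 6 * 504) = factorial_tail(5, 3024)
= factorial_tail(4, 5 * 3024) = factorial_tail(4, 15120)
= factorial_tail(3, 4 * 15120) = factorial_tail(3, 60480)
= factorial_tail(2, 3 * 60480) = factorial_tail(2, 181440)
= factorial_tail(1, 2 * 181440) = factorial_tail(1, 362880)
n <= 1, return acc = 362880


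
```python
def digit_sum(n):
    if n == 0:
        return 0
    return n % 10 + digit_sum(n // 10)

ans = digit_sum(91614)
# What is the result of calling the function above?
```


digit_sum(91614)
= 4 + digit_sum(9161)
= 4 + 1 + digit_sum(916)
= 4 + 1 + 6 + digit_sum(91)
= 4 + 1 + 6 + 1 + digit_sum(9)
= 4 + 1 + 6 + 1 + 9 + digit_sum(0)
= 4 + 1 + 6 + 1 + 9 + 0
= 21


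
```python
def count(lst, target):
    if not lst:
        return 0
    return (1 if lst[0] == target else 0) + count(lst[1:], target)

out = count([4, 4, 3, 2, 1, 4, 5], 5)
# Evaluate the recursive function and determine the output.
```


count([4, 4, 3, 2, 1, 4, 5], 5)
lst[0]=4 != 5: 0 + count([4, 3, 2, 1, 4, 5], 5)
lst[0]=4 != 5: 0 + count([3, 2, 1, 4, 5], 5)
lst[0]=3 != 5: 0 + count([2, 1, 4, 5], 5)
lst[0]=2 != 5: 0 + count([1, 4, 5], 5)
lst[0]=1 != 5: 0 + count([4, 5], 5)
lst[0]=4 != 5: 0 + count([5], 5)
lst[0]=5 == 5: 1 + count([], 5)
= 1


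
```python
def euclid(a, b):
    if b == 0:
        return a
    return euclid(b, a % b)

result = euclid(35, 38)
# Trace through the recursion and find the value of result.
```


euclid(35, 38)
= euclid(38, 35 % 38) = euclid(38, 35)
= euclid(35, 38 % 35) = euclid(35, 3)
= euclid(3, 35 % 3) = euclid(3, 2)
= euclid(2, 3 % 2) = euclid(2, 1)
= euclid(1, 2 % 1) = euclid(1, 0)
b == 0, return a = 1


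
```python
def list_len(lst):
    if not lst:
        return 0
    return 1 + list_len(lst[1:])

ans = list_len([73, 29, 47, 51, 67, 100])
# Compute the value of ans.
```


list_len([73, 29, 47, 51, 67, 100])
= 1 + list_len([29, 47, 51, 67, 100])
= 1 + 1 + list_len([47, 51, 67, 100])
= 1 + 1 + 1 + list_len([51, 67, 100])
= 1 + 1 + 1 + 1 + list_len([67, 100])
= 1 + 1 + 1 + 1 + 1 + list_len([100])
= 1 + 1 + 1 + 1 + 1 + 1 + list_len([])
= 1 + 1 + 1 + 1 + 1 + 1 + 0
= 6


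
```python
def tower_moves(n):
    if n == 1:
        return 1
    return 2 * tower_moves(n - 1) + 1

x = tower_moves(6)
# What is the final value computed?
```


tower_moves(6)
= 2 * tower_moves(5) + 1
= 2 * (2 * tower_moves(4) + 1) + 1
= 2 * (2 * (2 * tower_moves(3) + 1) + 1) + 1
= 2 * (2 * (2 * (2 * tower_moves(2) + 1) + 1) + 1) + 1
= 2 * (2 * (2 * (2 * (2 * tower_moves(1) + 1) + 1) + 1) + 1) + 1
Now compute bottom-up:
tower_moves(1) = 1
tower_moves(2) = 2 * 1 + 1 = 3
tower_moves(3) = 2 * 3 + 1 = 7
tower_moves(4) = 2 * 7 + 1 = 15
tower_moves(5) = 2 * 15 + 1 = 31
tower_moves(6) = 2 * 31 + 1 = 63
= 63


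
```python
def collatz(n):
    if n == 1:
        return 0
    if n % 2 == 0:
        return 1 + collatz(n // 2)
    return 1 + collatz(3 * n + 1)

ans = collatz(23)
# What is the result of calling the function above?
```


collatz(23)
23 is odd -> 3*23+1 = 70 -> collatz(70)
70 is even -> collatz(35)
35 is odd -> 3*35+1 = 106 -> collatz(106)
106 is even -> collatz(53)
53 is odd -> 3*53+1 = 160 -> collatz(160)
160 is even -> collatz(80)
80 is even -> collatz(40)
40 is even -> collatz(20)
20 is even -> collatz(10)
10 is even -> collatz(5)
5 is odd -> 3*5+1 = 16 -> collatz(16)
16 is even -> collatz(8)
8 is even -> collatz(4)
4 is even -> collatz(2)
2 is even -> collatz(1)
Reached 1 after 15 steps
= 15


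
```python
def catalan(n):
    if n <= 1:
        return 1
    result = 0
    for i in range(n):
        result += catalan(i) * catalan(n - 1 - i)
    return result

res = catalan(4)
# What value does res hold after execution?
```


catalan(4)
= sum of catalan(i) * catalan(4-1-i) for i in 0..3
First compute sub-values bottom-up:
  catalan(0) = 1, catalan(1) = 1
  catalan(2) = 1*1 + 1*1 = 2
  catalan(3) = 1*2 + 1*1 + 2*1 = 5
Now catalan(4):
  catalan(0)*catalan(3) = 1*5 = 5
  catalan(1)*catalan(2) = 1*2 = 2
  catalan(2)*catalan(1) = 2*1 = 2
  catalan(3)*catalan(0) = 5*1 = 5
= 5 + 2 + 2 + 5
= 14


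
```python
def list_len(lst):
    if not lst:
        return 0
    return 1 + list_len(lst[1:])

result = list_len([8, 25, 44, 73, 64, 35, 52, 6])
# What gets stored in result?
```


list_len([8, 25, 44, 73, 64, 35, 52, 6])
= 1 + list_len([25, 44, 73, 64, 35, 52, 6])
= 1 + 1 + list_len([44, 73, 64, 35, 52, 6])
= 1 + 1 + 1 + list_len([73, 64, 35, 52, 6])
= 1 + 1 + 1 + 1 + list_len([64, 35, 52, 6])
= 1 + 1 + 1 + 1 + 1 + list_len([35, 52, 6])
= 1 + 1 + 1 + 1 + 1 + 1 + list_len([52, 6])
= 1 + 1 + 1 + 1 + 1 + 1 + 1 + list_len([6])
= 1 + 1 + 1 + 1 + 1 + 1 + 1 + 1 + list_len([])
= 1 + 1 + 1 + 1 + 1 + 1 + 1 + 1 + 0
= 8


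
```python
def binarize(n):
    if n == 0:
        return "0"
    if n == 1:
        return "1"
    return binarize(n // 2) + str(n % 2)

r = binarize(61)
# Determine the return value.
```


binarize(61)
= binarize(30) + "1"
= binarize(15) + "0" + "1"
= binarize(7) + "1" + "0" + "1"
= binarize(3) + "1" + "1" + "0" + "1"
= binarize(1) + "1" + "1" + "1" + "0" + "1"
= "1" + "1" + "1" + "1" + "0" + "1"
= "111101"


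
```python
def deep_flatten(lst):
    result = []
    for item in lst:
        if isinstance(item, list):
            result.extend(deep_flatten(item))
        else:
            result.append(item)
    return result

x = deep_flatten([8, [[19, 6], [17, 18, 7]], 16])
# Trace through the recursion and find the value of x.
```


deep_flatten([8, [[19, 6], [17, 18, 7]], 16])
Processing each element:
  8 is not a list -> append 8
  [[19, 6], [17, 18, 7]] is a list -> deep_flatten recursively -> [19, 6, 17, 18, 7]
  16 is not a list -> append 16
= [8, 19, 6, 17, 18, 7, 16]


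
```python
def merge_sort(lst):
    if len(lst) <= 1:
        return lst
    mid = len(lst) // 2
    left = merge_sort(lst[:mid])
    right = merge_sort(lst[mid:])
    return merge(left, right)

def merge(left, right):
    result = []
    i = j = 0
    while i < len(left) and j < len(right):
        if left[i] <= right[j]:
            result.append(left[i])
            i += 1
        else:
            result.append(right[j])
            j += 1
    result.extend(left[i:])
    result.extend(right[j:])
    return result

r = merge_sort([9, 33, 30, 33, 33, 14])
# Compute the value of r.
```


merge_sort([9, 33, 30, 33, 33, 14])
Split into [9, 33, 30] and [33, 33, 14]
Left sorted: [9, 30, 33]
Right sorted: [14, 33, 33]
Merge [9, 30, 33] and [14, 33, 33]
= [9, 14, 30, 33, 33, 33]


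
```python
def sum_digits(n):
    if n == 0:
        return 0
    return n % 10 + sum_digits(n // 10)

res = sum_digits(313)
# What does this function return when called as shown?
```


sum_digits(313)
= 3 + sum_digits(31)
= 3 + 1 + sum_digits(3)
= 3 + 1 + 3 + sum_digits(0)
= 3 + 1 + 3 + 0
= 7


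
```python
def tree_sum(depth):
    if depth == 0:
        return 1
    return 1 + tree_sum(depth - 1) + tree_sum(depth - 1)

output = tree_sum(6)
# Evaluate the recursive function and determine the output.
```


tree_sum(6)
= 1 + tree_sum(5) + tree_sum(5)
= 1 + 2 * tree_sum(5)
tree_sum(k) = 2^(k+1) - 1
tree_sum(0) = 1
tree_sum(1) = 3
tree_sum(2) = 7
tree_sum(3) = 15
tree_sum(4) = 31
tree_sum(6) = 2^7 - 1 = 127


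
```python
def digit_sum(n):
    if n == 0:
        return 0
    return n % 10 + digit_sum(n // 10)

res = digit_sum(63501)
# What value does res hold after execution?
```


digit_sum(63501)
= 1 + digit_sum(6350)
= 1 + 0 + digit_sum(635)
= 1 + 0 + 5 + digit_sum(63)
= 1 + 0 + 5 + 3 + digit_sum(6)
= 1 + 0 + 5 + 3 + 6 + digit_sum(0)
= 1 + 0 + 5 + 3 + 6 + 0
= 15


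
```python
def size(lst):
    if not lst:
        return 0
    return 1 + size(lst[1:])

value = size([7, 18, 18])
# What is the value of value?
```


size([7, 18, 18])
= 1 + size([18, 18])
= 1 + 1 + size([18])
= 1 + 1 + 1 + size([])
= 1 + 1 + 1 + 0
= 3


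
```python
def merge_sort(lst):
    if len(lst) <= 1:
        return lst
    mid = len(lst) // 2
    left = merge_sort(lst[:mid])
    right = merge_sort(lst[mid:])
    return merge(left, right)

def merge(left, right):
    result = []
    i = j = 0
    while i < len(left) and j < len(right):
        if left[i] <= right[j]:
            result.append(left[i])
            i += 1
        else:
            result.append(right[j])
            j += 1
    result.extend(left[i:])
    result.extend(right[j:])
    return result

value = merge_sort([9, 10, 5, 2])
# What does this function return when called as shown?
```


merge_sort([9, 10, 5, 2])
Split into [9, 10] and [5, 2]
Left sorted: [9, 10]
Right sorted: [2, 5]
Merge [9, 10] and [2, 5]
= [2, 5, 9, 10]


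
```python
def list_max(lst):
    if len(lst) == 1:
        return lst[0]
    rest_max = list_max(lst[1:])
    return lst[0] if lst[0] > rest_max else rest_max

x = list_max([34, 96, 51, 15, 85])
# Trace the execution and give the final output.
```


list_max([34, 96, 51, 15, 85])
= compare 34 with list_max([96, 51, 15, 85])
= compare 96 with list_max([51, 15, 85])
= compare 51 with list_max([15, 85])
= compare 15 with list_max([85])
Base: list_max([85]) = 85
compare 15 with 85: max = 85
compare 51 with 85: max = 85
compare 96 with 85: max = 96
compare 34 with 96: max = 96
= 96


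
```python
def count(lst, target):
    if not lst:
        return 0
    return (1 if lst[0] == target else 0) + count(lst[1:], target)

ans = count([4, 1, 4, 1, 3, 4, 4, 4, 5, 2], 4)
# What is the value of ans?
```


count([4, 1, 4, 1, 3, 4, 4, 4, 5, 2], 4)
lst[0]=4 == 4: 1 + count([1, 4, 1, 3, 4, 4, 4, 5, 2], 4)
lst[0]=1 != 4: 0 + count([4, 1, 3, 4, 4, 4, 5, 2], 4)
lst[0]=4 == 4: 1 + count([1, 3, 4, 4, 4, 5, 2], 4)
lst[0]=1 != 4: 0 + count([3, 4, 4, 4, 5, 2], 4)
lst[0]=3 != 4: 0 + count([4, 4, 4, 5, 2], 4)
lst[0]=4 == 4: 1 + count([4, 4, 5, 2], 4)
lst[0]=4 == 4: 1 + count([4, 5, 2], 4)
lst[0]=4 == 4: 1 + count([5, 2], 4)
lst[0]=5 != 4: 0 + count([2], 4)
lst[0]=2 != 4: 0 + count([], 4)
= 5


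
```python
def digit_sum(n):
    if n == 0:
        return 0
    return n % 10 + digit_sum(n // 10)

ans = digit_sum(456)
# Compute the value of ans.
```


digit_sum(456)
= 6 + digit_sum(45)
= 6 + 5 + digit_sum(4)
= 6 + 5 + 4 + digit_sum(0)
= 6 + 5 + 4 + 0
= 15


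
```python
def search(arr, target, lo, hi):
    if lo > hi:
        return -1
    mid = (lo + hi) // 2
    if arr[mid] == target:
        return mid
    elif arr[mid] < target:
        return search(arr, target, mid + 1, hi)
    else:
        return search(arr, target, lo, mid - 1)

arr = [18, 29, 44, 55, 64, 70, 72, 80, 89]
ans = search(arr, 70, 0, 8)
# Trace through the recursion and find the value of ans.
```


search(arr, 70, 0, 8)
lo=0, hi=8, mid=4, arr[mid]=64
64 < 70, search right half
lo=5, hi=8, mid=6, arr[mid]=72
72 > 70, search left half
lo=5, hi=5, mid=5, arr[mid]=70
arr[5] == 70, found at index 5
= 5


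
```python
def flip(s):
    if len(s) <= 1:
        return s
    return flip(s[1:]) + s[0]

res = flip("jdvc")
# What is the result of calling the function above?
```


flip("jdvc")
= flip("dvc") + "j"
= flip("vc") + "d" + "j"
= flip("c") + "v" + "d" + "j"
= "c" + "v" + "d" + "j"
= "cvdj"


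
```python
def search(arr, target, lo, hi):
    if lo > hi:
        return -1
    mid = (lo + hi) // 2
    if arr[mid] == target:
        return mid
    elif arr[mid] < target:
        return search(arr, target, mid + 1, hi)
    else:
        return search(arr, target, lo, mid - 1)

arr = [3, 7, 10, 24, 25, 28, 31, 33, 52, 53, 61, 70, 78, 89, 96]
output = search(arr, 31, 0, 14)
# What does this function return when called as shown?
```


search(arr, 31, 0, 14)
lo=0, hi=14, mid=7, arr[mid]=33
33 > 31, search left half
lo=0, hi=6, mid=3, arr[mid]=24
24 < 31, search right half
lo=4, hi=6, mid=5, arr[mid]=28
28 < 31, search right half
lo=6, hi=6, mid=6, arr[mid]=31
arr[6] == 31, found at index 6
= 6


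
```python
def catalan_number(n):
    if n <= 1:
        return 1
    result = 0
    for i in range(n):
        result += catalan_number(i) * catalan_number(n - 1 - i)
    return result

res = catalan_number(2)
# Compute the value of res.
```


catalan_number(2)
= sum of catalan_number(i) * catalan_number(2-1-i) for i in 0..1
  catalan_number(0)*catalan_number(1) = 1*1 = 1
  catalan_number(1)*catalan_number(0) = 1*1 = 1
= 1 + 1
= 2


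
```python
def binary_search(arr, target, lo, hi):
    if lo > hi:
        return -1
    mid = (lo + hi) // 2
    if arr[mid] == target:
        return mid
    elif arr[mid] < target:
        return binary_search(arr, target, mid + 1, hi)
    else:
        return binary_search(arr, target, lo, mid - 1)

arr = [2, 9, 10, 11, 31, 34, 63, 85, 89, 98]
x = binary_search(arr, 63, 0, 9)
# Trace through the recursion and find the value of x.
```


binary_search(arr, 63, 0, 9)
lo=0, hi=9, mid=4, arr[mid]=31
31 < 63, search right half
lo=5, hi=9, mid=7, arr[mid]=85
85 > 63, search left half
lo=5, hi=6, mid=5, arr[mid]=34
34 < 63, search right half
lo=6, hi=6, mid=6, arr[mid]=63
arr[6] == 63, found at index 6
= 6


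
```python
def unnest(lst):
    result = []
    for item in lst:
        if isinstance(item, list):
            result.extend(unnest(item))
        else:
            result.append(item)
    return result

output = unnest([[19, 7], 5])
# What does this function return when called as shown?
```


unnest([[19, 7], 5])
Processing each element:
  [19, 7] is a list -> unnest recursively -> [19, 7]
  5 is not a list -> append 5
= [19, 7, 5]


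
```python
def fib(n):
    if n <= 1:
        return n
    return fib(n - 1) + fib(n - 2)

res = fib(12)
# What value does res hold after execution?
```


fib(12)
= fib(11) + fib(10)
= (fib(10) + fib(9)) + fib(10)
Computing bottom-up: fib(0)=0, fib(1)=1, fib(2)=1, fib(3)=2, fib(4)=3, fib(5)=5, fib(6)=8, fib(7)=13, fib(8)=21, fib(9)=34, fib(10)=55, fib(11)=89, fib(12)=144
= 144


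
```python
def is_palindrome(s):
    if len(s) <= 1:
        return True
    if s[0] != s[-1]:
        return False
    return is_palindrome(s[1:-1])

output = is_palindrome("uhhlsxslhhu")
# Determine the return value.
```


is_palindrome("uhhlsxslhhu")
"uhhlsxslhhu": s[0]='u' == s[-1]='u' -> is_palindrome("hhlsxslhh")
"hhlsxslhh": s[0]='h' == s[-1]='h' -> is_palindrome("hlsxslh")
"hlsxslh": s[0]='h' == s[-1]='h' -> is_palindrome("lsxsl")
"lsxsl": s[0]='l' == s[-1]='l' -> is_palindrome("sxs")
"sxs": s[0]='s' == s[-1]='s' -> is_palindrome("x")
"x": len <= 1 -> True
= True


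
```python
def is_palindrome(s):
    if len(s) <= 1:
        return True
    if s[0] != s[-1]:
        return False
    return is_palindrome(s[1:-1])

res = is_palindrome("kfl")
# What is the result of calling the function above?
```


is_palindrome("kfl")
"kfl": s[0]='k' != s[-1]='l' -> False
= False


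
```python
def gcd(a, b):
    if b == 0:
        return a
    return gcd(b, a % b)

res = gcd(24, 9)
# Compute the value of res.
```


gcd(24, 9)
= gcd(9, 24 % 9) = gcd(9, 6)
= gcd(6, 9 % 6) = gcd(6, 3)
= gcd(3, 6 % 3) = gcd(3, 0)
b == 0, return a = 3


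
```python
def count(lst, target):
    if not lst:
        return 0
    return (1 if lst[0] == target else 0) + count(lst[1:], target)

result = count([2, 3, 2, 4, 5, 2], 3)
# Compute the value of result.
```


count([2, 3, 2, 4, 5, 2], 3)
lst[0]=2 != 3: 0 + count([3, 2, 4, 5, 2], 3)
lst[0]=3 == 3: 1 + count([2, 4, 5, 2], 3)
lst[0]=2 != 3: 0 + count([4, 5, 2], 3)
lst[0]=4 != 3: 0 + count([5, 2], 3)
lst[0]=5 != 3: 0 + count([2], 3)
lst[0]=2 != 3: 0 + count([], 3)
= 1


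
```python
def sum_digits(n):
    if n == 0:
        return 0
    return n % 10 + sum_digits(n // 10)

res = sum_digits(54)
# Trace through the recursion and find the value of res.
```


sum_digits(54)
= 4 + sum_digits(5)
= 4 + 5 + sum_digits(0)
= 4 + 5 + 0
= 9


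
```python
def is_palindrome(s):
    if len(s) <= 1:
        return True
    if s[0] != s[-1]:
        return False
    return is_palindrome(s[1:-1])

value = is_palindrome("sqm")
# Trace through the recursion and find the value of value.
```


is_palindrome("sqm")
"sqm": s[0]='s' != s[-1]='m' -> False
= False


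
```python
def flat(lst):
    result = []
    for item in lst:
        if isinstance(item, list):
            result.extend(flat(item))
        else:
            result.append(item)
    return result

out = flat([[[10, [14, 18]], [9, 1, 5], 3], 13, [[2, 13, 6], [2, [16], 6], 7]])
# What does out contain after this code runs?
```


flat([[[10, [14, 18]], [9, 1, 5], 3], 13, [[2, 13, 6], [2, [16], 6], 7]])
Processing each element:
  [[10, [14, 18]], [9, 1, 5], 3] is a list -> flat recursively -> [10, 14, 18, 9, 1, 5, 3]
  13 is not a list -> append 13
  [[2, 13, 6], [2, [16], 6], 7] is a list -> flat recursively -> [2, 13, 6, 2, 16, 6, 7]
= [10, 14, 18, 9, 1, 5, 3, 13, 2, 13, 6, 2, 16, 6, 7]


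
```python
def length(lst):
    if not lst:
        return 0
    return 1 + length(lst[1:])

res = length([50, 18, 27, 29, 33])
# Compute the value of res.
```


length([50, 18, 27, 29, 33])
= 1 + length([18, 27, 29, 33])
= 1 + 1 + length([27, 29, 33])
= 1 + 1 + 1 + length([29, 33])
= 1 + 1 + 1 + 1 + length([33])
= 1 + 1 + 1 + 1 + 1 + length([])
= 1 + 1 + 1 + 1 + 1 + 0
= 5


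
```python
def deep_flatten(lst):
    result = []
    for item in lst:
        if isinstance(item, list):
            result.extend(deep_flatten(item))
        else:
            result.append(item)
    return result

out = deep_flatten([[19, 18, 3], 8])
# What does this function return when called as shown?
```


deep_flatten([[19, 18, 3], 8])
Processing each element:
  [19, 18, 3] is a list -> deep_flatten recursively -> [19, 18, 3]
  8 is not a list -> append 8
= [19, 18, 3, 8]


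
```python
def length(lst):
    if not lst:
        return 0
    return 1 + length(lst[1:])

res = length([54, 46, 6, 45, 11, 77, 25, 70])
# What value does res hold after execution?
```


length([54, 46, 6, 45, 11, 77, 25, 70])
= 1 + length([46, 6, 45, 11, 77, 25, 70])
= 1 + 1 + length([6, 45, 11, 77, 25, 70])
= 1 + 1 + 1 + length([45, 11, 77, 25, 70])
= 1 + 1 + 1 + 1 + length([11, 77, 25, 70])
= 1 + 1 + 1 + 1 + 1 + length([77, 25, 70])
= 1 + 1 + 1 + 1 + 1 + 1 + length([25, 70])
= 1 + 1 + 1 + 1 + 1 + 1 + 1 + length([70])
= 1 + 1 + 1 + 1 + 1 + 1 + 1 + 1 + length([])
= 1 + 1 + 1 + 1 + 1 + 1 + 1 + 1 + 0
= 8


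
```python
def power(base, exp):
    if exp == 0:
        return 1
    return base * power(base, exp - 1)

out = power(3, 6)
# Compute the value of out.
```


power(3, 6)
= 3 * power(3, 5)
= 3 * 3 * power(3, 4)
= 3 * 3 * 3 * power(3, 3)
= 3 * 3 * 3 * 3 * power(3, 2)
= 3 * 3 * 3 * 3 * 3 * power(3, 1)
= 3 * 3 * 3 * 3 * 3 * 3 * power(3, 0)
= 3 * 3 * 3 * 3 * 3 * 3 * 1
= 729


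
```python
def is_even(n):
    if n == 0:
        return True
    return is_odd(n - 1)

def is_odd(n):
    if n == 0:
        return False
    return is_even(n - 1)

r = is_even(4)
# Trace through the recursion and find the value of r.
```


is_even(4)
= is_odd(3)
= is_even(2)
= is_odd(1)
= is_even(0)
n == 0: return True
= True


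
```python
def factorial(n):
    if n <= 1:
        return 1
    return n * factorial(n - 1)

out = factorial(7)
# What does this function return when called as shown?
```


factorial(7)
= 7 * factorial(6)
= 7 * 6 * factorial(5)
= 7 * 6 * 5 * factorial(4)
= 7 * 6 * 5 * 4 * factorial(3)
= 7 * 6 * 5 * 4 * 3 * factorial(2)
= 7 * 6 * 5 * 4 * 3 * 2 * factorial(1)
= 7 * 6 * 5 * 4 * 3 * 2 * 1
= 5040


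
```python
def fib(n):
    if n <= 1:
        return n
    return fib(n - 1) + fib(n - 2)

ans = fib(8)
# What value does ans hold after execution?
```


fib(8)
= fib(7) + fib(6)
= (fib(6) + fib(5)) + fib(6)
Computing bottom-up: fib(0)=0, fib(1)=1, fib(2)=1, fib(3)=2, fib(4)=3, fib(5)=5, fib(6)=8, fib(7)=13, fib(8)=21
= 21


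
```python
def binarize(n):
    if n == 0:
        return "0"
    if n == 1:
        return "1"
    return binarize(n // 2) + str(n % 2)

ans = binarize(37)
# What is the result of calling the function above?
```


binarize(37)
= binarize(18) + "1"
= binarize(9) + "0" + "1"
= binarize(4) + "1" + "0" + "1"
= binarize(2) + "0" + "1" + "0" + "1"
= binarize(1) + "0" + "0" + "1" + "0" + "1"
= "1" + "0" + "0" + "1" + "0" + "1"
= "100101"


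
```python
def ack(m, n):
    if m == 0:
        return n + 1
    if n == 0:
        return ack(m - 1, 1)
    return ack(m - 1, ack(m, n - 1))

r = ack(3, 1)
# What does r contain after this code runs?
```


ack(3, 1)
= ack(2, ack(3, 0))
First compute ack(3, 0) = 5
= ack(2, 5)
= 13


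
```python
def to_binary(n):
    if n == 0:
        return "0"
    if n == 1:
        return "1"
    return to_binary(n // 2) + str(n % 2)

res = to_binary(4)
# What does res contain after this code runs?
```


to_binary(4)
= to_binary(2) + "0"
= to_binary(1) + "0" + "0"
= "1" + "0" + "0"
= "100"


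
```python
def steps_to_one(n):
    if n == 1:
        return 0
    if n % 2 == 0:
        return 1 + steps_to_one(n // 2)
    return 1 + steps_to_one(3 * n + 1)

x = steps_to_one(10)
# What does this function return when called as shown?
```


steps_to_one(10)
10 is even -> steps_to_one(5)
5 is odd -> 3*5+1 = 16 -> steps_to_one(16)
16 is even -> steps_to_one(8)
8 is even -> steps_to_one(4)
4 is even -> steps_to_one(2)
2 is even -> steps_to_one(1)
Reached 1 after 6 steps
= 6


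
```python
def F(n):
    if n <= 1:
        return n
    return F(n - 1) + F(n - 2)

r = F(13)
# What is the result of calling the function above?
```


F(13)
= F(12) + F(11)
= (F(11) + F(10)) + F(11)
Computing bottom-up: F(0)=0, F(1)=1, F(2)=1, F(3)=2, F(4)=3, F(5)=5, F(6)=8, F(7)=13, F(8)=21, F(9)=34, F(10)=55, F(11)=89, F(12)=144, F(13)=233
= 233


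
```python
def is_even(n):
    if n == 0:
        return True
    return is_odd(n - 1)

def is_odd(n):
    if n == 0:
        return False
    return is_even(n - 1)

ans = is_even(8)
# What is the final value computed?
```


is_even(8)
= is_odd(7)
= is_even(6)
= is_odd(5)
= is_even(4)
= is_odd(3)
= is_even(2)
= is_odd(1)
= is_even(0)
n == 0: return True
= True


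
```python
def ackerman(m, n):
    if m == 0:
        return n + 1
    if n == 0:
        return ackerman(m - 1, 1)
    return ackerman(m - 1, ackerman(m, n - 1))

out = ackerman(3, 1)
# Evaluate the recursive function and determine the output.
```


ackerman(3, 1)
= ackerman(2, ackerman(3, 0))
First compute ackerman(3, 0) = 5
= ackerman(2, 5)
= 13


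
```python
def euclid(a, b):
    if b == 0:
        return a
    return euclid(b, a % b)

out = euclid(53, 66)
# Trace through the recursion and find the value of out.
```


euclid(53, 66)
= euclid(66, 53 % 66) = euclid(66, 53)
= euclid(53, 66 % 53) = euclid(53, 13)
= euclid(13, 53 % 13) = euclid(13, 1)
= euclid(1, 13 % 1) = euclid(1, 0)
b == 0, return a = 1


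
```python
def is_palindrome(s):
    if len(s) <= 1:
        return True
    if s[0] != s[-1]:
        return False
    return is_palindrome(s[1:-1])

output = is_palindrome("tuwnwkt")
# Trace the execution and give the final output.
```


is_palindrome("tuwnwkt")
"tuwnwkt": s[0]='t' == s[-1]='t' -> is_palindrome("uwnwk")
"uwnwk": s[0]='u' != s[-1]='k' -> False
= False


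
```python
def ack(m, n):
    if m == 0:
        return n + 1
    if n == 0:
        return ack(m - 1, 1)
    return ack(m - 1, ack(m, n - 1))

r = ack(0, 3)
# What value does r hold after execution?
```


ack(0, 3)
m == 0: return 3 + 1 = 4
= 4


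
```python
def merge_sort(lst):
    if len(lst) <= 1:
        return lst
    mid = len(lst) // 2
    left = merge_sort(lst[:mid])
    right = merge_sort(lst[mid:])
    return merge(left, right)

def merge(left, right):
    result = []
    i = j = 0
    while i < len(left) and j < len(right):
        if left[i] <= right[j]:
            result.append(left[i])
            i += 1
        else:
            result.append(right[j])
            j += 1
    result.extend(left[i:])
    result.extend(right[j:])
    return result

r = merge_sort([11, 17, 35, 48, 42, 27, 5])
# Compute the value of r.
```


merge_sort([11, 17, 35, 48, 42, 27, 5])
Split into [11, 17, 35] and [48, 42, 27, 5]
Left sorted: [11, 17, 35]
Right sorted: [5, 27, 42, 48]
Merge [11, 17, 35] and [5, 27, 42, 48]
= [5, 11, 17, 27, 35, 42, 48]


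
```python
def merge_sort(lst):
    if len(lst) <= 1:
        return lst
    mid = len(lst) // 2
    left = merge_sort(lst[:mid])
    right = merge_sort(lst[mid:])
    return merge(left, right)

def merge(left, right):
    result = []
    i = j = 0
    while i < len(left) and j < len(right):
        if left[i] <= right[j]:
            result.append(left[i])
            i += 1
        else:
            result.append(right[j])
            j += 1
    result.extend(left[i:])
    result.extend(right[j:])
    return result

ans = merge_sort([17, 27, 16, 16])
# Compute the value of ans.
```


merge_sort([17, 27, 16, 16])
Split into [17, 27] and [16, 16]
Left sorted: [17, 27]
Right sorted: [16, 16]
Merge [17, 27] and [16, 16]
= [16, 16, 17, 27]


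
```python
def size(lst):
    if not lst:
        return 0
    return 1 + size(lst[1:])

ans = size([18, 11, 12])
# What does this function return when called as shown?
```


size([18, 11, 12])
= 1 + size([11, 12])
= 1 + 1 + size([12])
= 1 + 1 + 1 + size([])
= 1 + 1 + 1 + 0
= 3


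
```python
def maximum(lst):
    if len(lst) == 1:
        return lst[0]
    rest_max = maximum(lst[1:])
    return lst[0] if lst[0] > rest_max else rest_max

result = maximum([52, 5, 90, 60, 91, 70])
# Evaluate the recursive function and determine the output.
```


maximum([52, 5, 90, 60, 91, 70])
= compare 52 with maximum([5, 90, 60, 91, 70])
= compare 5 with maximum([90, 60, 91, 70])
= compare 90 with maximum([60, 91, 70])
= compare 60 with maximum([91, 70])
= compare 91 with maximum([70])
Base: maximum([70]) = 70
compare 91 with 70: max = 91
compare 60 with 91: max = 91
compare 90 with 91: max = 91
compare 5 with 91: max = 91
compare 52 with 91: max = 91
= 91


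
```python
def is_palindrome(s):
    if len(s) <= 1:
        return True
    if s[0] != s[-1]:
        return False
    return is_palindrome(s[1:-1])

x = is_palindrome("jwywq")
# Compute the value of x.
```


is_palindrome("jwywq")
"jwywq": s[0]='j' != s[-1]='q' -> False
= False


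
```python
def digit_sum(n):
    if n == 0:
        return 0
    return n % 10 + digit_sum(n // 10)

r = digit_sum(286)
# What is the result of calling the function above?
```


digit_sum(286)
= 6 + digit_sum(28)
= 6 + 8 + digit_sum(2)
= 6 + 8 + 2 + digit_sum(0)
= 6 + 8 + 2 + 0
= 16


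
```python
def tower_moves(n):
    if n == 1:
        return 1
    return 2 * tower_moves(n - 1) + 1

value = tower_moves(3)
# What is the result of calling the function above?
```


tower_moves(3)
= 2 * tower_moves(2) + 1
= 2 * (2 * tower_moves(1) + 1) + 1
Now compute bottom-up:
tower_moves(1) = 1
tower_moves(2) = 2 * 1 + 1 = 3
tower_moves(3) = 2 * 3 + 1 = 7
= 7


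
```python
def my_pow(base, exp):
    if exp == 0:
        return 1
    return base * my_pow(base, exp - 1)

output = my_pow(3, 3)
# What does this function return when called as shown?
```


my_pow(3, 3)
= 3 * my_pow(3, 2)
= 3 * 3 * my_pow(3, 1)
= 3 * 3 * 3 * my_pow(3, 0)
= 3 * 3 * 3 * 1
= 27


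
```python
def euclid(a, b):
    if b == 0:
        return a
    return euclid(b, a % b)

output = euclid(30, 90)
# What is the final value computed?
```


euclid(30, 90)
= euclid(90, 30 % 90) = euclid(90, 30)
= euclid(30, 90 % 30) = euclid(30, 0)
b == 0, return a = 30


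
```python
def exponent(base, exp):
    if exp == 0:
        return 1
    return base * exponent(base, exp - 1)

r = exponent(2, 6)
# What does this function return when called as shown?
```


exponent(2, 6)
= 2 * exponent(2, 5)
= 2 * 2 * exponent(2, 4)
= 2 * 2 * 2 * exponent(2, 3)
= 2 * 2 * 2 * 2 * exponent(2, 2)
= 2 * 2 * 2 * 2 * 2 * exponent(2, 1)
= 2 * 2 * 2 * 2 * 2 * 2 * exponent(2, 0)
= 2 * 2 * 2 * 2 * 2 * 2 * 1
= 64


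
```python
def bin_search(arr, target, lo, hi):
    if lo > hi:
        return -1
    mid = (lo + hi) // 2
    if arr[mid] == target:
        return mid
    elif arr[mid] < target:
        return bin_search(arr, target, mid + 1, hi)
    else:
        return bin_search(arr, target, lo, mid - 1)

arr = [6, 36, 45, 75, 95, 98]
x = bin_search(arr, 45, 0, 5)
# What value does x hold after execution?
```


bin_search(arr, 45, 0, 5)
lo=0, hi=5, mid=2, arr[mid]=45
arr[2] == 45, found at index 2
= 2


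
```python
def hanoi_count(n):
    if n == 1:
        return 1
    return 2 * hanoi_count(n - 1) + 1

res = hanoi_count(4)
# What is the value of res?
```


hanoi_count(4)
= 2 * hanoi_count(3) + 1
= 2 * (2 * hanoi_count(2) + 1) + 1
= 2 * (2 * (2 * hanoi_count(1) + 1) + 1) + 1
Now compute bottom-up:
hanoi_count(1) = 1
hanoi_count(2) = 2 * 1 + 1 = 3
hanoi_count(3) = 2 * 3 + 1 = 7
hanoi_count(4) = 2 * 7 + 1 = 15
= 15


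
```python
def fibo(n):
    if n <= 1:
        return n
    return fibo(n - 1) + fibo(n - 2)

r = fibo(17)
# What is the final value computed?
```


fibo(17)
= fibo(16) + fibo(15)
= (fibo(15) + fibo(14)) + fibo(15)
Computing bottom-up: fibo(0)=0, fibo(1)=1, fibo(2)=1, fibo(3)=2, fibo(4)=3, fibo(5)=5, fibo(6)=8, fibo(7)=13, fibo(8)=21, fibo(9)=34, fibo(10)=55, fibo(11)=89, fibo(12)=144, fibo(13)=233, fibo(14)=377, fibo(15)=610, fibo(16)=987, fibo(17)=1597
= 1597


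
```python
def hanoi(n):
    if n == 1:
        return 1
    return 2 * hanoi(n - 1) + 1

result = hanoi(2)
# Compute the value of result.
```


hanoi(2)
= 2 * hanoi(1) + 1
Now compute bottom-up:
hanoi(1) = 1
hanoi(2) = 2 * 1 + 1 = 3
= 3


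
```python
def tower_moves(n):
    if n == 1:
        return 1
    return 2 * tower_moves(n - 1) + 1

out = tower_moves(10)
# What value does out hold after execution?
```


tower_moves(10)
= 2 * tower_moves(9) + 1
= 2 * (2 * tower_moves(8) + 1) + 1
= 2 * (2 * (2 * tower_moves(7) + 1) + 1) + 1
= 2 * (2 * (2 * (2 * tower_moves(6) + 1) + 1) + 1) + 1
= 2 * (2 * (2 * (2 * (2 * tower_moves(5) + 1) + 1) + 1) + 1) + 1
= 2 * (2 * (2 * (2 * (2 * (2 * tower_moves(4) + 1) + 1) + 1) + 1) + 1) + 1
= 2 * (2 * (2 * (2 * (2 * (2 * (2 * tower_moves(3) + 1) + 1) + 1) + 1) + 1) + 1) + 1
= 2 * (2 * (2 * (2 * (2 * (2 * (2 * (2 * tower_moves(2) + 1) + 1) + 1) + 1) + 1) + 1) + 1) + 1
= 2 * (2 * (2 * (2 * (2 * (2 * (2 * (2 * (2 * tower_moves(1) + 1) + 1) + 1) + 1) + 1) + 1) + 1) + 1) + 1
Now compute bottom-up:
tower_moves(1) = 1
tower_moves(2) = 2 * 1 + 1 = 3
tower_moves(3) = 2 * 3 + 1 = 7
tower_moves(4) = 2 * 7 + 1 = 15
tower_moves(5) = 2 * 15 + 1 = 31
tower_moves(6) = 2 * 31 + 1 = 63
tower_moves(7) = 2 * 63 + 1 = 127
tower_moves(8) = 2 * 127 + 1 = 255
tower_moves(9) = 2 * 255 + 1 = 511
tower_moves(10) = 2 * 511 + 1 = 1023
= 1023
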